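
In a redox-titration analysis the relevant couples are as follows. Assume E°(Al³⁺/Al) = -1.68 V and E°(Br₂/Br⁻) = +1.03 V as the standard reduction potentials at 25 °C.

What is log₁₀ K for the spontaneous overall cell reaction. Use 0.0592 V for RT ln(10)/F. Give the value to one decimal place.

274.7

Cathode: Br₂/Br⁻; anode: Al³⁺/Al. E°cell = +2.71 V, n = 6.
log K = nE°cell / 0.0592 = (6)(+2.71) / 0.0592 = 274.7.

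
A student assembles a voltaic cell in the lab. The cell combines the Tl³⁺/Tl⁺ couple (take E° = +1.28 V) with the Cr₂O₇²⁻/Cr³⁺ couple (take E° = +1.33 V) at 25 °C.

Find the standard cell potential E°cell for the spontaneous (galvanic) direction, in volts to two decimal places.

The Cr₂O₇²⁻/Cr³⁺ couple has the higher reduction potential, so it is the cathode; Tl³⁺/Tl⁺ is oxidised at the anode.
E°cell = E°(cathode) − E°(anode) = (+1.33) − (+1.28) = +0.05 V.

+0.05 V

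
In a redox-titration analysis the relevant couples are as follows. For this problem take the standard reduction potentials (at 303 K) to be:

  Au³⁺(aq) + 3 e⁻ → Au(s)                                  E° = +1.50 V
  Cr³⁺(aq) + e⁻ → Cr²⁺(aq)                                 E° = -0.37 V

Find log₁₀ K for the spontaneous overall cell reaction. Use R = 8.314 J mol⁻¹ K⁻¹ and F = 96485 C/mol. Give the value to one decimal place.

93.3

Cathode: Au³⁺/Au; anode: Cr³⁺/Cr²⁺. E°cell = (+1.50) − (-0.37) = +1.87 V, with n = 3.
ΔG° = −nFE° = −RT ln K, so ln K = nFE°/(RT) = (3)(96485)(+1.87) / ((8.314)(303)) = 214.867.
log₁₀ K = 214.867 / ln 10 = 93.3.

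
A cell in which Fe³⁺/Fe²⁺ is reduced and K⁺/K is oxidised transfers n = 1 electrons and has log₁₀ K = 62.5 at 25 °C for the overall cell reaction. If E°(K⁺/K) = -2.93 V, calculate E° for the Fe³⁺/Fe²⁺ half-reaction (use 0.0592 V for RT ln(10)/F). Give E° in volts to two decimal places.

E°cell = (0.0592/n)·log K = (0.0592/1)(62.5) = +3.700 V.
Since Fe³⁺/Fe²⁺ is the cathode and K⁺/K the anode, E°cell = E°(Fe³⁺/Fe²⁺) − E°(K⁺/K).
So E°(Fe³⁺/Fe²⁺) = E°cell + E°(K⁺/K) = +3.700 + (-2.93) = +0.77 V.

+0.77 V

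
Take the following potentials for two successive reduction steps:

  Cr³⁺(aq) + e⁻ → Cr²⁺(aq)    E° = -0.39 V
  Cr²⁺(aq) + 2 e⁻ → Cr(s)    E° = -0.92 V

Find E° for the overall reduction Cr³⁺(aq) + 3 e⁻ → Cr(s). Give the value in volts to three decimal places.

-0.743 V

Standard free energies of sequential steps add: ΔG°₃ = ΔG°₁ + ΔG°₂, so n₃E°₃ = n₁E°₁ + n₂E°₂.
E°₃ = (1×-0.39 + 2×-0.92) / 3 = (-2.230) / 3 = -0.743 V.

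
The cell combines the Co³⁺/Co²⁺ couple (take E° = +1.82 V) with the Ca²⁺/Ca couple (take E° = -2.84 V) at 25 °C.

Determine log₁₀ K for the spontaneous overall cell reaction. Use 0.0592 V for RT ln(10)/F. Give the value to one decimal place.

157.4

Cathode: Co³⁺/Co²⁺; anode: Ca²⁺/Ca. E°cell = +4.66 V, n = 2.
log K = nE°cell / 0.0592 = (2)(+4.66) / 0.0592 = 157.4.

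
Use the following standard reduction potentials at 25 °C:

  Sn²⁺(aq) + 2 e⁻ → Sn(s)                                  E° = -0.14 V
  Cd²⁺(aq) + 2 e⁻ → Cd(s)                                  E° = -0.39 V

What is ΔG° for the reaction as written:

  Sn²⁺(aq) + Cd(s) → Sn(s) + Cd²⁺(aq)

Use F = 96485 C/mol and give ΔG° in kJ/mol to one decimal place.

-48.2 kJ/mol

As written, Sn²⁺/Sn is reduced (cathode) and Cd²⁺/Cd is oxidised (anode), so E°cell = (-0.14) − (-0.39) = +0.25 V.
Balancing electrons gives n = 2.
ΔG° = −nFE° = −(2)(96485)(+0.25) = -48,242 J = -48.2 kJ/mol.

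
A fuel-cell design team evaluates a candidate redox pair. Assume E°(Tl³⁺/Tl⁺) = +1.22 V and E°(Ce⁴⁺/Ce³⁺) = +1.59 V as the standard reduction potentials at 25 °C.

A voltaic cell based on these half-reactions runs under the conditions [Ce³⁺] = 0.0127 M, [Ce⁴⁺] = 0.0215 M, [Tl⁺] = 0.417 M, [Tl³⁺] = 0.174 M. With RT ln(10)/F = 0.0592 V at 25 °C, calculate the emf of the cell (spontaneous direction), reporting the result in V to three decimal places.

+0.395 V

Ce⁴⁺/Ce³⁺ is the cathode (higher E°), Tl³⁺/Tl⁺ the anode: E°cell = +1.59 − (+1.22) = +0.37 V, n = 2.
Overall: 2 Ce⁴⁺(aq) + Tl⁺(aq) → 2 Ce³⁺(aq) + Tl³⁺(aq)
Q = [Ce³⁺]^2·[Tl³⁺] / ([Ce⁴⁺]^2·[Tl⁺]); log Q = -0.837.
E = E° − (0.0592/n) log Q = +0.37 − (0.0592/2)(-0.837) = +0.395 V.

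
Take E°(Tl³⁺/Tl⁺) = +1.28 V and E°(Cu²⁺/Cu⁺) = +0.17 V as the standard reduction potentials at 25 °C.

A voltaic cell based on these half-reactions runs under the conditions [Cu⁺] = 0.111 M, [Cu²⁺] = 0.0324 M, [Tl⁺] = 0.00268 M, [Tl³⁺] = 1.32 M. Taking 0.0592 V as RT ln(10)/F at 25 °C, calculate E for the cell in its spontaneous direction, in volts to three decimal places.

+1.221 V

Tl³⁺/Tl⁺ is the cathode (higher E°), Cu²⁺/Cu⁺ the anode: E°cell = +1.28 − (+0.17) = +1.11 V, n = 2.
Overall: Tl³⁺(aq) + 2 Cu⁺(aq) → Tl⁺(aq) + 2 Cu²⁺(aq)
Q = [Tl⁺]·[Cu²⁺]^2 / ([Tl³⁺]·[Cu⁺]^2); log Q = -3.762.
E = E° − (0.0592/n) log Q = +1.11 − (0.0592/2)(-3.762) = +1.221 V.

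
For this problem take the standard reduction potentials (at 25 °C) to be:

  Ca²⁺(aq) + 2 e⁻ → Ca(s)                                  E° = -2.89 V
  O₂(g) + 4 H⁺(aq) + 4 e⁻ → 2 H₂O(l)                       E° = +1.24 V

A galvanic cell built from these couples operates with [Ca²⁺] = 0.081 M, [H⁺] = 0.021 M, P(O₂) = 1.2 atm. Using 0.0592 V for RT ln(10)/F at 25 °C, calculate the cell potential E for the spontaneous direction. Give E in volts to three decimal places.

+4.064 V

O₂/H₂O is the cathode (higher E°), Ca²⁺/Ca the anode: E°cell = +1.24 − (-2.89) = +4.13 V, n = 4.
Overall: O₂(g) + 4 H⁺(aq) + 2 Ca(s) → 2 H₂O(l) + 2 Ca²⁺(aq)
Q = [Ca²⁺]^2 / (P(O₂)·[H⁺]^4); log Q = 4.449.
E = E° − (0.0592/n) log Q = +4.13 − (0.0592/4)(4.449) = +4.064 V.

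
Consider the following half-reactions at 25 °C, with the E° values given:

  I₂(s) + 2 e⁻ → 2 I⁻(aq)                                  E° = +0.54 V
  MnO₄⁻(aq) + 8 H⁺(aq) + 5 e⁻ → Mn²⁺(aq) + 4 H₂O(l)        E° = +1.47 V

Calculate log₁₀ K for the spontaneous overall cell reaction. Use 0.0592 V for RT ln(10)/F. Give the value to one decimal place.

157.1

Cathode: MnO₄⁻/Mn²⁺; anode: I₂/I⁻. E°cell = +0.93 V, n = 10.
log K = nE°cell / 0.0592 = (10)(+0.93) / 0.0592 = 157.1.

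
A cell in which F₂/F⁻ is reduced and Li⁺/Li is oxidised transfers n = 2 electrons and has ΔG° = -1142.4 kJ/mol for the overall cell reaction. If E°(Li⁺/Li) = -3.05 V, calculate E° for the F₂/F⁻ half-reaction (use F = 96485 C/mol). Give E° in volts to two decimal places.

E°cell = −ΔG°/(nF) = −(-1142.4×10³)/((2)(96485)) = +5.920 V.
Since F₂/F⁻ is the cathode and Li⁺/Li the anode, E°cell = E°(F₂/F⁻) − E°(Li⁺/Li).
So E°(F₂/F⁻) = E°cell + E°(Li⁺/Li) = +5.920 + (-3.05) = +2.87 V.

+2.87 V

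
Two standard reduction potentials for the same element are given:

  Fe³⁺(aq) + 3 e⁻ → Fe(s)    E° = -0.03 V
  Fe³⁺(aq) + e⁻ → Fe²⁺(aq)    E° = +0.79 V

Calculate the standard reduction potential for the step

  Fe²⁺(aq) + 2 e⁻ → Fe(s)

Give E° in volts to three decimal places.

-0.440 V

Sequential free energies add, so n₃E°₃ = n₁E°₁ + n₂E°₂.
With n₃ = 3, and the known step contributing 1×(+0.79) V, the unknown satisfies 2·E° = 3×(-0.03) − 1×(+0.79) = -0.880.
E° = -0.880 / 2 = -0.440 V.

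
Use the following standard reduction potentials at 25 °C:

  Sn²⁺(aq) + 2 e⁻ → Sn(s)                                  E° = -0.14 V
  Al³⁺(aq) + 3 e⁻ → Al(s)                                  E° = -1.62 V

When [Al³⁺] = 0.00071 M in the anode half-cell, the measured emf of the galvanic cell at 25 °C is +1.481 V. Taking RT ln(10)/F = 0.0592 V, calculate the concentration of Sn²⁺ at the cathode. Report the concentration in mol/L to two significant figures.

0.0086 M

Sn²⁺/Sn is the cathode, Al³⁺/Al the anode: E°cell = +1.48 V, n = 6.
Overall reaction: 3 Sn²⁺(aq) + 2 Al(s) → 3 Sn(s) + 2 Al³⁺(aq); Q = [Al³⁺]^2/[Sn²⁺]^3.
From E = E° − (0.0592/n) log Q: log Q = (E° − E)·n/0.0592 = (+1.48 − (+1.481))·6/0.0592 = -0.1014.
So 3·log[Sn²⁺] = 2·log(0.00071) − log Q = -6.2975 − (-0.1014) = -6.1961; log[Sn²⁺] = -6.1961 / 3 = -2.0654; [Sn²⁺] = 10^(-2.0654) ≈ 0.0086 M.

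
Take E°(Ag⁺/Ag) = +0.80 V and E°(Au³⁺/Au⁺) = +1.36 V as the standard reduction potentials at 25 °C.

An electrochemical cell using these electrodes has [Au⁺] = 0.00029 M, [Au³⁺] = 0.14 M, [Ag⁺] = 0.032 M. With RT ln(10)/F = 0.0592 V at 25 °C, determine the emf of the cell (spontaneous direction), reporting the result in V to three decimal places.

Au³⁺/Au⁺ is the cathode (higher E°), Ag⁺/Ag the anode: E°cell = +1.36 − (+0.80) = +0.56 V, n = 2.
Overall: Au³⁺(aq) + 2 Ag(s) → Au⁺(aq) + 2 Ag⁺(aq)
Q = [Au⁺]·[Ag⁺]^2 / ([Au³⁺]); log Q = -5.673.
E = E° − (0.0592/n) log Q = +0.56 − (0.0592/2)(-5.673) = +0.728 V.

+0.728 V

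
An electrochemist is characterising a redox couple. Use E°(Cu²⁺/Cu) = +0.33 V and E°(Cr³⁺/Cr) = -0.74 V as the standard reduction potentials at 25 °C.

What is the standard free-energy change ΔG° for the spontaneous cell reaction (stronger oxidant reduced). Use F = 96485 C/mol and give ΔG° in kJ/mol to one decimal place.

Cu²⁺/Cu (E° = +0.33 V) is the cathode; Cr³⁺/Cr (E° = -0.74 V) is the anode, so E°cell = +1.07 V.
Balancing electrons gives n = 6 (lcm of 2 and 3).
ΔG° = −nFE° = −(6)(96485)(+1.07) = -619,434 J = -619.4 kJ/mol.

-619.4 kJ/mol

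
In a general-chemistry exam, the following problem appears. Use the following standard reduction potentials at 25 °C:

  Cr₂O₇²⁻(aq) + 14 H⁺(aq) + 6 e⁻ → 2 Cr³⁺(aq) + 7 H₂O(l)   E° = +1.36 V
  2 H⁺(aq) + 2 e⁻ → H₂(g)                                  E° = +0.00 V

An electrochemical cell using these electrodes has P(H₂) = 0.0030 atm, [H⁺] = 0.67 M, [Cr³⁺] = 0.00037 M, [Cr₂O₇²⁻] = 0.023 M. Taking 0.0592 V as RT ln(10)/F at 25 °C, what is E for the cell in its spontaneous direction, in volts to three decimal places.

+1.323 V

Cr₂O₇²⁻/Cr³⁺ is the cathode (higher E°), H⁺/H₂ the anode: E°cell = +1.36 − (+0.00) = +1.36 V, n = 6.
Overall: Cr₂O₇²⁻(aq) + 8 H⁺(aq) + 3 H₂(g) → 2 Cr³⁺(aq) + 7 H₂O(l)
Q = [Cr³⁺]^2 / ([Cr₂O₇²⁻]·[H⁺]^8·P(H₂)^3); log Q = 3.735.
E = E° − (0.0592/n) log Q = +1.36 − (0.0592/6)(3.735) = +1.323 V.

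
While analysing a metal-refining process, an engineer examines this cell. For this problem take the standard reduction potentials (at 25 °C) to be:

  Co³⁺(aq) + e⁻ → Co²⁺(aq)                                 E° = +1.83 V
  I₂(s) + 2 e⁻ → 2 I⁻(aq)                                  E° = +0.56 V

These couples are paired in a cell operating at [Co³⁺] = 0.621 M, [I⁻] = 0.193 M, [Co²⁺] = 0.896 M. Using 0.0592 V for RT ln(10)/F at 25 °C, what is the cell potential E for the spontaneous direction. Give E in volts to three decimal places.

Co³⁺/Co²⁺ is the cathode (higher E°), I₂/I⁻ the anode: E°cell = +1.83 − (+0.56) = +1.27 V, n = 2.
Overall: 2 Co³⁺(aq) + 2 I⁻(aq) → 2 Co²⁺(aq) + I₂(s)
Q = [Co²⁺]^2 / ([Co³⁺]^2·[I⁻]^2); log Q = 1.747.
E = E° − (0.0592/n) log Q = +1.27 − (0.0592/2)(1.747) = +1.218 V.

+1.218 V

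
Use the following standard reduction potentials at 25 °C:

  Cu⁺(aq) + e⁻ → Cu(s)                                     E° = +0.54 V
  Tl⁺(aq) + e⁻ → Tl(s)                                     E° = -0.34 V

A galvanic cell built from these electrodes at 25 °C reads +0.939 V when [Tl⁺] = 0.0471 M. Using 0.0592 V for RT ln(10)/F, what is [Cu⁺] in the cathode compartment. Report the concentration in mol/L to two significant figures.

0.47 M

Cu⁺/Cu is the cathode, Tl⁺/Tl the anode: E°cell = +0.88 V, n = 1.
Overall reaction: Cu⁺(aq) + Tl(s) → Cu(s) + Tl⁺(aq); Q = [Tl⁺]^1/[Cu⁺]^1.
From E = E° − (0.0592/n) log Q: log Q = (E° − E)·n/0.0592 = (+0.88 − (+0.939))·1/0.0592 = -0.9966.
So 1·log[Cu⁺] = 1·log(0.0471) − log Q = -1.3270 − (-0.9966) = -0.3304; [Cu⁺] = 10^(-0.3304) ≈ 0.47 M.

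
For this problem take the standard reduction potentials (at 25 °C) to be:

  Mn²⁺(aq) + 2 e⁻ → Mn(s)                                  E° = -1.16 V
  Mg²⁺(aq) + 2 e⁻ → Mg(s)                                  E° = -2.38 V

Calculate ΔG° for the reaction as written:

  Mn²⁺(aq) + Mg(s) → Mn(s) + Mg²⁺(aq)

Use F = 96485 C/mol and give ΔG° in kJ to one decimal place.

As written, Mn²⁺/Mn is reduced (cathode) and Mg²⁺/Mg is oxidised (anode), so E°cell = (-1.16) − (-2.38) = +1.22 V.
Balancing electrons gives n = 2.
ΔG° = −nFE° = −(2)(96485)(+1.22) = -235,423 J = -235.4 kJ.

-235.4 kJ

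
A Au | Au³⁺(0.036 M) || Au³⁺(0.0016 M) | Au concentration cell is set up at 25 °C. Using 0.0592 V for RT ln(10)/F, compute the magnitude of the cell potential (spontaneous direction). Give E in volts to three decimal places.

+0.027 V

For a concentration cell E°cell = 0. The 0.036 M side is the cathode (reduction is favoured where [Au³⁺] is higher).
With n = 3, E = −(0.0592/3) log([Au³⁺]ₐₙ/[Au³⁺]꜀ₐₜ) = −(0.0592/3) log(0.0016/0.036) = −(0.0592/3)(-1.352) = +0.027 V.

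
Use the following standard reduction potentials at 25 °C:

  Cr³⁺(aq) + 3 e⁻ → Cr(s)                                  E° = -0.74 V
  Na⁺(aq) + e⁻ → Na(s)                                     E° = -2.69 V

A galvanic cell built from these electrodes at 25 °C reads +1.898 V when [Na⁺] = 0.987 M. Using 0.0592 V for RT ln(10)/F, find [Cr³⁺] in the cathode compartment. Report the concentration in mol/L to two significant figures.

Cr³⁺/Cr is the cathode, Na⁺/Na the anode: E°cell = +1.95 V, n = 3.
Overall reaction: Cr³⁺(aq) + 3 Na(s) → Cr(s) + 3 Na⁺(aq); Q = [Na⁺]^3/[Cr³⁺]^1.
From E = E° − (0.0592/n) log Q: log Q = (E° − E)·n/0.0592 = (+1.95 − (+1.898))·3/0.0592 = 2.6351.
So 1·log[Cr³⁺] = 3·log(0.987) − log Q = -0.0170 − (2.6351) = -2.6521; [Cr³⁺] = 10^(-2.6521) ≈ 0.0022 M.

0.0022 M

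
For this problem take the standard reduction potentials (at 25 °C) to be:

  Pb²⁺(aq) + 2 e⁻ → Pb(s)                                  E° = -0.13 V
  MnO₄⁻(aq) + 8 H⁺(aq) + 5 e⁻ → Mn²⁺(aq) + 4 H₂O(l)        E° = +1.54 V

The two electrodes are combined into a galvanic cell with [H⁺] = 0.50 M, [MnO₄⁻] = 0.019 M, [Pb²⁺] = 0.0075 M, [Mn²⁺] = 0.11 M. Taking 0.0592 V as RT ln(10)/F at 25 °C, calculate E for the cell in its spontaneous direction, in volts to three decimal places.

MnO₄⁻/Mn²⁺ is the cathode (higher E°), Pb²⁺/Pb the anode: E°cell = +1.54 − (-0.13) = +1.67 V, n = 10.
Overall: 2 MnO₄⁻(aq) + 16 H⁺(aq) + 5 Pb(s) → 2 Mn²⁺(aq) + 8 H₂O(l) + 5 Pb²⁺(aq)
Q = [Mn²⁺]^2·[Pb²⁺]^5 / ([MnO₄⁻]^2·[H⁺]^16); log Q = -4.283.
E = E° − (0.0592/n) log Q = +1.67 − (0.0592/10)(-4.283) = +1.695 V.

+1.695 V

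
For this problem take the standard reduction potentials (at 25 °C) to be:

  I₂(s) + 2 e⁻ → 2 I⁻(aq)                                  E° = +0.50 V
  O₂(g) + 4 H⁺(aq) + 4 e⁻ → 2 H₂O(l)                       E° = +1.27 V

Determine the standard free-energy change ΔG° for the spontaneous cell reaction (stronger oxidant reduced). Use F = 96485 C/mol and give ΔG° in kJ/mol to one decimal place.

O₂/H₂O (E° = +1.27 V) is the cathode; I₂/I⁻ (E° = +0.50 V) is the anode, so E°cell = +0.77 V.
Balancing electrons gives n = 4 (lcm of 4 and 2).
ΔG° = −nFE° = −(4)(96485)(+0.77) = -297,174 J = -297.2 kJ/mol.

-297.2 kJ/mol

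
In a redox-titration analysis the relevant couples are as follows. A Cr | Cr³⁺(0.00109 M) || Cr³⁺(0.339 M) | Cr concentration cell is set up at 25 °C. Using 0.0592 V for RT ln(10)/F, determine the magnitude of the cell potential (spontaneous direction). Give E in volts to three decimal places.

+0.049 V

For a concentration cell E°cell = 0. The 0.339 M side is the cathode (reduction is favoured where [Cr³⁺] is higher).
With n = 3, E = −(0.0592/3) log([Cr³⁺]ₐₙ/[Cr³⁺]꜀ₐₜ) = −(0.0592/3) log(0.00109/0.339) = −(0.0592/3)(-2.493) = +0.049 V.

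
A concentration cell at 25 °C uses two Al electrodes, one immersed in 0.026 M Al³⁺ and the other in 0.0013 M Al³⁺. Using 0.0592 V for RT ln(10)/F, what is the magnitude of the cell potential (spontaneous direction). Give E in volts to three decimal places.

+0.026 V

For a concentration cell E°cell = 0. The 0.026 M side is the cathode (reduction is favoured where [Al³⁺] is higher).
With n = 3, E = −(0.0592/3) log([Al³⁺]ₐₙ/[Al³⁺]꜀ₐₜ) = −(0.0592/3) log(0.0013/0.026) = −(0.0592/3)(-1.301) = +0.026 V.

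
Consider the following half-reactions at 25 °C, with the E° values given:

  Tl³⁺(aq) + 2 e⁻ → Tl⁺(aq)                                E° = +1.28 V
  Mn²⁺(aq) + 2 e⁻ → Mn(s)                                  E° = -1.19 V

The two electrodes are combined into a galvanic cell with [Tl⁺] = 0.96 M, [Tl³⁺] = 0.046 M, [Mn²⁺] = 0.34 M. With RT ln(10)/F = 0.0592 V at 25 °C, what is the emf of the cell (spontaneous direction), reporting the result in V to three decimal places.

Tl³⁺/Tl⁺ is the cathode (higher E°), Mn²⁺/Mn the anode: E°cell = +1.28 − (-1.19) = +2.47 V, n = 2.
Overall: Tl³⁺(aq) + Mn(s) → Tl⁺(aq) + Mn²⁺(aq)
Q = [Tl⁺]·[Mn²⁺] / ([Tl³⁺]); log Q = 0.851.
E = E° − (0.0592/n) log Q = +2.47 − (0.0592/2)(0.851) = +2.445 V.

+2.445 V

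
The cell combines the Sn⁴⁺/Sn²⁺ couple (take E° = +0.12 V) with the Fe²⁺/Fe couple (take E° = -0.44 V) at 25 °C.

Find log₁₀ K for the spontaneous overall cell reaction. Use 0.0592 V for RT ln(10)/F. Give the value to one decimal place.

18.9

Cathode: Sn⁴⁺/Sn²⁺; anode: Fe²⁺/Fe. E°cell = +0.56 V, n = 2.
log K = nE°cell / 0.0592 = (2)(+0.56) / 0.0592 = 18.9.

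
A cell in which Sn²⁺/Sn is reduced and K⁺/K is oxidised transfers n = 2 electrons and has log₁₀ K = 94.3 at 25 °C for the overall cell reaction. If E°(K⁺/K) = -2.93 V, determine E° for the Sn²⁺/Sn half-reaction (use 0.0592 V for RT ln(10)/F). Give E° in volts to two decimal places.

-0.14 V

E°cell = (0.0592/n)·log K = (0.0592/2)(94.3) = +2.791 V.
Since Sn²⁺/Sn is the cathode and K⁺/K the anode, E°cell = E°(Sn²⁺/Sn) − E°(K⁺/K).
So E°(Sn²⁺/Sn) = E°cell + E°(K⁺/K) = +2.791 + (-2.93) = -0.14 V.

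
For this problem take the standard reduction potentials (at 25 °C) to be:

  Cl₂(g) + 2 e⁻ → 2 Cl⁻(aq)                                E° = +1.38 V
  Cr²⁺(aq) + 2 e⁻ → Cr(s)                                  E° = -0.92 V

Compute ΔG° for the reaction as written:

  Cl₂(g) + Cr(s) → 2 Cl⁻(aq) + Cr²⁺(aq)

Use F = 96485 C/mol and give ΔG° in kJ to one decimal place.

As written, Cl₂/Cl⁻ is reduced (cathode) and Cr²⁺/Cr is oxidised (anode), so E°cell = (+1.38) − (-0.92) = +2.30 V.
Balancing electrons gives n = 2.
ΔG° = −nFE° = −(2)(96485)(+2.30) = -443,831 J = -443.8 kJ.

-443.8 kJ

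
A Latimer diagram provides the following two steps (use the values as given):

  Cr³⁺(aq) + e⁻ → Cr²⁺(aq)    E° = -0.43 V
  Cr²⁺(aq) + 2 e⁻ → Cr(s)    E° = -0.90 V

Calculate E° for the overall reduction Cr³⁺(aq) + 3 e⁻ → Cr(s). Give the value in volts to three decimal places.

Since ΔG° = −nFE° is additive over sequential reductions, n₃E°₃ = n₁E°₁ + n₂E°₂.
E°₃ = (1×-0.43 + 2×-0.90) / 3 = (-2.230) / 3 = -0.743 V.

-0.743 V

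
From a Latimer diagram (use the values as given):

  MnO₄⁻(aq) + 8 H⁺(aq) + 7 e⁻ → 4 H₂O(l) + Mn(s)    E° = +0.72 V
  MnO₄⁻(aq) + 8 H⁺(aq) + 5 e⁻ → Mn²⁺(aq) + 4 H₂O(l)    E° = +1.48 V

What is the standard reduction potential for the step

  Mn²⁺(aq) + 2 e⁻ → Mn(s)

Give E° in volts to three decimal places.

-1.180 V

Sequential free energies add, so n₃E°₃ = n₁E°₁ + n₂E°₂.
With n₃ = 7, and the known step contributing 5×(+1.48) V, the unknown satisfies 2·E° = 7×(+0.72) − 5×(+1.48) = -2.360.
E° = -2.360 / 2 = -1.180 V.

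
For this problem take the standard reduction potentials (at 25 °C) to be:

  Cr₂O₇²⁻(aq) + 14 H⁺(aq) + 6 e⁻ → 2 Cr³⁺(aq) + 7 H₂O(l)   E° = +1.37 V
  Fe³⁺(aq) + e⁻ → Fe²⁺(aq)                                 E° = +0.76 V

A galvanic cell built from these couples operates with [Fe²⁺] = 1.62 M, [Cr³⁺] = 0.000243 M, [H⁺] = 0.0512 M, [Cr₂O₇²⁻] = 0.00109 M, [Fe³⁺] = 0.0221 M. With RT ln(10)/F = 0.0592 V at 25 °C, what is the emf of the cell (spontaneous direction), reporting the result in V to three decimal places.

Cr₂O₇²⁻/Cr³⁺ is the cathode (higher E°), Fe³⁺/Fe²⁺ the anode: E°cell = +1.37 − (+0.76) = +0.61 V, n = 6.
Overall: Cr₂O₇²⁻(aq) + 14 H⁺(aq) + 6 Fe²⁺(aq) → 2 Cr³⁺(aq) + 7 H₂O(l) + 6 Fe³⁺(aq)
Q = [Cr³⁺]^2·[Fe³⁺]^6 / ([Cr₂O₇²⁻]·[H⁺]^14·[Fe²⁺]^6); log Q = 2.613.
E = E° − (0.0592/n) log Q = +0.61 − (0.0592/6)(2.613) = +0.584 V.

+0.584 V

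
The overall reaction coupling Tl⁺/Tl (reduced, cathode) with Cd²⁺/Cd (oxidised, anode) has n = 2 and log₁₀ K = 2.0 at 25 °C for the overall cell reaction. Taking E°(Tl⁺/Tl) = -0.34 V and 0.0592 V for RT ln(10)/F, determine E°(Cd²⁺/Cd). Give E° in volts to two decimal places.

E°cell = (0.0592/n)·log K = (0.0592/2)(2.0) = +0.059 V.
Since Tl⁺/Tl is the cathode and Cd²⁺/Cd the anode, E°cell = E°(Tl⁺/Tl) − E°(Cd²⁺/Cd).
So E°(Cd²⁺/Cd) = E°(Tl⁺/Tl) − E°cell = (-0.34) − (+0.059) = -0.40 V.

-0.40 V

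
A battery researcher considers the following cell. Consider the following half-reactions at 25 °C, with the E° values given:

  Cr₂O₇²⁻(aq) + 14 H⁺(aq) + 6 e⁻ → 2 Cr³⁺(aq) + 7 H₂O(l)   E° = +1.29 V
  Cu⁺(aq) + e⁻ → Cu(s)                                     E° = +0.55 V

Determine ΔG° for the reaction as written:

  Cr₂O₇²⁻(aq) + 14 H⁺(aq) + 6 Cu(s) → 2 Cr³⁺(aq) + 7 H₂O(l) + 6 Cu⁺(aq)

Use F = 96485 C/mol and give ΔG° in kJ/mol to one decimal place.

-428.4 kJ/mol

As written, Cr₂O₇²⁻/Cr³⁺ is reduced (cathode) and Cu⁺/Cu is oxidised (anode), so E°cell = (+1.29) − (+0.55) = +0.74 V.
Balancing electrons gives n = 6.
ΔG° = −nFE° = −(6)(96485)(+0.74) = -428,393 J = -428.4 kJ/mol.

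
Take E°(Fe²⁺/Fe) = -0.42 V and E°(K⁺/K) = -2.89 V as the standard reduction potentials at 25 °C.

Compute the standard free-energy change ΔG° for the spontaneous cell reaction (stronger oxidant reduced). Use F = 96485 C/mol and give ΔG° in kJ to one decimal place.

-476.6 kJ

Fe²⁺/Fe (E° = -0.42 V) is the cathode; K⁺/K (E° = -2.89 V) is the anode, so E°cell = +2.47 V.
Balancing electrons gives n = 2 (lcm of 2 and 1).
ΔG° = −nFE° = −(2)(96485)(+2.47) = -476,636 J = -476.6 kJ.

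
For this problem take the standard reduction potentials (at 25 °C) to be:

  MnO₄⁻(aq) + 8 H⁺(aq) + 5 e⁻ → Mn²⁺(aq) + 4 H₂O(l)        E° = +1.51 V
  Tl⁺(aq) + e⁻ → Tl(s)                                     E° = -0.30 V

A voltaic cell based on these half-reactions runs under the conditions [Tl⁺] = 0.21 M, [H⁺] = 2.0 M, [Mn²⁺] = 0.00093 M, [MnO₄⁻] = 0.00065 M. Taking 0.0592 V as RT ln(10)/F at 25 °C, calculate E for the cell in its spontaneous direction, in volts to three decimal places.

MnO₄⁻/Mn²⁺ is the cathode (higher E°), Tl⁺/Tl the anode: E°cell = +1.51 − (-0.30) = +1.81 V, n = 5.
Overall: MnO₄⁻(aq) + 8 H⁺(aq) + 5 Tl(s) → Mn²⁺(aq) + 4 H₂O(l) + 5 Tl⁺(aq)
Q = [Mn²⁺]·[Tl⁺]^5 / ([MnO₄⁻]·[H⁺]^8); log Q = -5.642.
E = E° − (0.0592/n) log Q = +1.81 − (0.0592/5)(-5.642) = +1.877 V.

+1.877 V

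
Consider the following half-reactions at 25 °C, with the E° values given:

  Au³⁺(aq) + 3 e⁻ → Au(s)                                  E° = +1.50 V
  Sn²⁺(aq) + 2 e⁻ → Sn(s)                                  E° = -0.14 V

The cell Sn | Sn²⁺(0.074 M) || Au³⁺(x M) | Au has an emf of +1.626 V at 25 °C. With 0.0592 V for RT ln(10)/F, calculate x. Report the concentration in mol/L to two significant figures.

Au³⁺/Au is the cathode, Sn²⁺/Sn the anode: E°cell = +1.64 V, n = 6.
Overall reaction: 2 Au³⁺(aq) + 3 Sn(s) → 2 Au(s) + 3 Sn²⁺(aq); Q = [Sn²⁺]^3/[Au³⁺]^2.
From E = E° − (0.0592/n) log Q: log Q = (E° − E)·n/0.0592 = (+1.64 − (+1.626))·6/0.0592 = 1.4189.
So 2·log[Au³⁺] = 3·log(0.074) − log Q = -3.3923 − (1.4189) = -4.8112; log[Au³⁺] = -4.8112 / 2 = -2.4056; [Au³⁺] = 10^(-2.4056) ≈ 0.0039 M.

0.0039 M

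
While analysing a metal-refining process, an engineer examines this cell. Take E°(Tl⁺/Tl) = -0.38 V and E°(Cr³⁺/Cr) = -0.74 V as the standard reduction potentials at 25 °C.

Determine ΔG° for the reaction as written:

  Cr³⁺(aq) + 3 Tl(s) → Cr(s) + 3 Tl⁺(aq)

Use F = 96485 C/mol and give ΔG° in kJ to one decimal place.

+104.2 kJ

As written, Cr³⁺/Cr is reduced (cathode) and Tl⁺/Tl is oxidised (anode), so E°cell = (-0.74) − (-0.38) = -0.36 V.
Balancing electrons gives n = 3.
ΔG° = −nFE° = −(3)(96485)(-0.36) = 104,204 J = +104.2 kJ.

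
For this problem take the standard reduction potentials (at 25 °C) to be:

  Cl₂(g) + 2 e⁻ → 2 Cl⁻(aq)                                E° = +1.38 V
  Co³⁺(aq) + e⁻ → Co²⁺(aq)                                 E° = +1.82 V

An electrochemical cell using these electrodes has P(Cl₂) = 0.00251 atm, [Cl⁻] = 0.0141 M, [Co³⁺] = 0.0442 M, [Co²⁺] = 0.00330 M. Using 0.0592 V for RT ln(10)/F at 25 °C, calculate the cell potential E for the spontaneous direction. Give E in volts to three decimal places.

Co³⁺/Co²⁺ is the cathode (higher E°), Cl₂/Cl⁻ the anode: E°cell = +1.82 − (+1.38) = +0.44 V, n = 2.
Overall: 2 Co³⁺(aq) + 2 Cl⁻(aq) → 2 Co²⁺(aq) + Cl₂(g)
Q = [Co²⁺]^2·P(Cl₂) / ([Co³⁺]^2·[Cl⁻]^2); log Q = -1.153.
E = E° − (0.0592/n) log Q = +0.44 − (0.0592/2)(-1.153) = +0.474 V.

+0.474 V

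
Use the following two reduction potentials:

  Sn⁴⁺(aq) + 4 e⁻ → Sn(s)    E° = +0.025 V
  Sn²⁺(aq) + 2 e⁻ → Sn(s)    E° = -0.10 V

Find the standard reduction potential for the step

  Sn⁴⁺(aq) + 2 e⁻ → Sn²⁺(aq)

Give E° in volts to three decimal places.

Sequential free energies add, so n₃E°₃ = n₁E°₁ + n₂E°₂.
With n₃ = 4, and the known step contributing 2×(-0.10) V, the unknown satisfies 2·E° = 4×(+0.025) − 2×(-0.10) = +0.300.
E° = +0.300 / 2 = +0.150 V.

+0.150 V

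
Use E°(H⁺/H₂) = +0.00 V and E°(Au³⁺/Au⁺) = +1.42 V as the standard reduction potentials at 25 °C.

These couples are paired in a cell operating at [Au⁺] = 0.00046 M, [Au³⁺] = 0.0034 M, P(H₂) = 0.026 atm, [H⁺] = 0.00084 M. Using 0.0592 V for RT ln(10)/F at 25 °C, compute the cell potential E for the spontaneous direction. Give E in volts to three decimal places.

Au³⁺/Au⁺ is the cathode (higher E°), H⁺/H₂ the anode: E°cell = +1.42 − (+0.00) = +1.42 V, n = 2.
Overall: Au³⁺(aq) + H₂(g) → Au⁺(aq) + 2 H⁺(aq)
Q = [Au⁺]·[H⁺]^2 / ([Au³⁺]·P(H₂)); log Q = -5.435.
E = E° − (0.0592/n) log Q = +1.42 − (0.0592/2)(-5.435) = +1.581 V.

+1.581 V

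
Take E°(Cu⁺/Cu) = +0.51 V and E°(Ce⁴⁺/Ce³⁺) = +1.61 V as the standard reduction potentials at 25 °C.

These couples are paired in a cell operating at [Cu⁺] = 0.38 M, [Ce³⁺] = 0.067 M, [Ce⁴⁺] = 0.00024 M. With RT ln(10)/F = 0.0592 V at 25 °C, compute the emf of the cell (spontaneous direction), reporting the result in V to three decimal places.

+0.980 V

Ce⁴⁺/Ce³⁺ is the cathode (higher E°), Cu⁺/Cu the anode: E°cell = +1.61 − (+0.51) = +1.10 V, n = 1.
Overall: Ce⁴⁺(aq) + Cu(s) → Ce³⁺(aq) + Cu⁺(aq)
Q = [Ce³⁺]·[Cu⁺] / ([Ce⁴⁺]); log Q = 2.026.
E = E° − (0.0592/n) log Q = +1.10 − (0.0592/1)(2.026) = +0.980 V.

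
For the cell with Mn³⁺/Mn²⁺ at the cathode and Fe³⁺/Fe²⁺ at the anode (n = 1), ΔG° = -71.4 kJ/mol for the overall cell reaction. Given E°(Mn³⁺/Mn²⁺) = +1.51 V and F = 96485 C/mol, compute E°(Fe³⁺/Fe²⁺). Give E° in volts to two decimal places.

E°cell = −ΔG°/(nF) = −(-71.4×10³)/((1)(96485)) = +0.740 V.
Since Mn³⁺/Mn²⁺ is the cathode and Fe³⁺/Fe²⁺ the anode, E°cell = E°(Mn³⁺/Mn²⁺) − E°(Fe³⁺/Fe²⁺).
So E°(Fe³⁺/Fe²⁺) = E°(Mn³⁺/Mn²⁺) − E°cell = (+1.51) − (+0.740) = +0.77 V.

+0.77 V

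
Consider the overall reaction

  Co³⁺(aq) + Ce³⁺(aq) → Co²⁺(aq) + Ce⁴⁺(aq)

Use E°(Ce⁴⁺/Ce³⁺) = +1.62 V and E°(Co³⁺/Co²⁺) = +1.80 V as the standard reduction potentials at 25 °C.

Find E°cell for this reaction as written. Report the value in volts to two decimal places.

The Co³⁺/Co²⁺ couple has the higher reduction potential, so it is the cathode; Ce⁴⁺/Ce³⁺ is oxidised at the anode.
E°cell = E°(cathode) − E°(anode) = (+1.80) − (+1.62) = +0.18 V.

+0.18 V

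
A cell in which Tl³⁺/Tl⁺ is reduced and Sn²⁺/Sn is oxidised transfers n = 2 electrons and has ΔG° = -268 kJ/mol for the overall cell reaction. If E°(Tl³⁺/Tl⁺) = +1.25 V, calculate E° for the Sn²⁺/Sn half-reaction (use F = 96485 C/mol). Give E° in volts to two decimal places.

-0.14 V

E°cell = −ΔG°/(nF) = −(-268×10³)/((2)(96485)) = +1.389 V.
Since Tl³⁺/Tl⁺ is the cathode and Sn²⁺/Sn the anode, E°cell = E°(Tl³⁺/Tl⁺) − E°(Sn²⁺/Sn).
So E°(Sn²⁺/Sn) = E°(Tl³⁺/Tl⁺) − E°cell = (+1.25) − (+1.389) = -0.14 V.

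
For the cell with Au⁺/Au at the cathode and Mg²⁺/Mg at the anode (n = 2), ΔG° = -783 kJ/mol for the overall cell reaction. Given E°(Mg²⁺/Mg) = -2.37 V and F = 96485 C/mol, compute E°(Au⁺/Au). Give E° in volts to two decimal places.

E°cell = −ΔG°/(nF) = −(-783×10³)/((2)(96485)) = +4.058 V.
Since Au⁺/Au is the cathode and Mg²⁺/Mg the anode, E°cell = E°(Au⁺/Au) − E°(Mg²⁺/Mg).
So E°(Au⁺/Au) = E°cell + E°(Mg²⁺/Mg) = +4.058 + (-2.37) = +1.69 V.

+1.69 V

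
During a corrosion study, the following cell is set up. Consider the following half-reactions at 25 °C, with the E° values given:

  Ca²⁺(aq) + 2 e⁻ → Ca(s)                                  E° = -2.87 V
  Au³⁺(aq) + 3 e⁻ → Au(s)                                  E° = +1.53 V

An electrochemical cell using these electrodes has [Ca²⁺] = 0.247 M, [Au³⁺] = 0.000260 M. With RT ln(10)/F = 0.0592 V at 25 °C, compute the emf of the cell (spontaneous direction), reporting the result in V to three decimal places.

Au³⁺/Au is the cathode (higher E°), Ca²⁺/Ca the anode: E°cell = +1.53 − (-2.87) = +4.40 V, n = 6.
Overall: 2 Au³⁺(aq) + 3 Ca(s) → 2 Au(s) + 3 Ca²⁺(aq)
Q = [Ca²⁺]^3 / ([Au³⁺]^2); log Q = 5.348.
E = E° − (0.0592/n) log Q = +4.40 − (0.0592/6)(5.348) = +4.347 V.

+4.347 V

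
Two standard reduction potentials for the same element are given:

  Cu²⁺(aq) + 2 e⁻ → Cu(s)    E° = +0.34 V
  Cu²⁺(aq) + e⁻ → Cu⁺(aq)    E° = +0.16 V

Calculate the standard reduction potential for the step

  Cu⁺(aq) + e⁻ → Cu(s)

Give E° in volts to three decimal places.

+0.520 V

Sequential free energies add, so n₃E°₃ = n₁E°₁ + n₂E°₂.
With n₃ = 2, and the known step contributing 1×(+0.16) V, the unknown satisfies 1·E° = 2×(+0.34) − 1×(+0.16) = +0.520.
E° = +0.520 / 1 = +0.520 V.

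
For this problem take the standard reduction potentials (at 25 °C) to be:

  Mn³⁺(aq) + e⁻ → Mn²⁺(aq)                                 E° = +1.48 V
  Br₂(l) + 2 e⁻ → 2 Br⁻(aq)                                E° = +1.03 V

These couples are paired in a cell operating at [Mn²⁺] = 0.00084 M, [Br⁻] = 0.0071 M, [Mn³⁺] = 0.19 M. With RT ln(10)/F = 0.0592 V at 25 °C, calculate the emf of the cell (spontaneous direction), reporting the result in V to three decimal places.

Mn³⁺/Mn²⁺ is the cathode (higher E°), Br₂/Br⁻ the anode: E°cell = +1.48 − (+1.03) = +0.45 V, n = 2.
Overall: 2 Mn³⁺(aq) + 2 Br⁻(aq) → 2 Mn²⁺(aq) + Br₂(l)
Q = [Mn²⁺]^2 / ([Mn³⁺]^2·[Br⁻]^2); log Q = -0.411.
E = E° − (0.0592/n) log Q = +0.45 − (0.0592/2)(-0.411) = +0.462 V.

+0.462 V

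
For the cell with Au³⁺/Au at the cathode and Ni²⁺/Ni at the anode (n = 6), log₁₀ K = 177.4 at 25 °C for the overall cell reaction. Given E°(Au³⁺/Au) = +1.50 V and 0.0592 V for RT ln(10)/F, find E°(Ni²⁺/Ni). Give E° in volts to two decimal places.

E°cell = (0.0592/n)·log K = (0.0592/6)(177.4) = +1.750 V.
Since Au³⁺/Au is the cathode and Ni²⁺/Ni the anode, E°cell = E°(Au³⁺/Au) − E°(Ni²⁺/Ni).
So E°(Ni²⁺/Ni) = E°(Au³⁺/Au) − E°cell = (+1.50) − (+1.750) = -0.25 V.

-0.25 V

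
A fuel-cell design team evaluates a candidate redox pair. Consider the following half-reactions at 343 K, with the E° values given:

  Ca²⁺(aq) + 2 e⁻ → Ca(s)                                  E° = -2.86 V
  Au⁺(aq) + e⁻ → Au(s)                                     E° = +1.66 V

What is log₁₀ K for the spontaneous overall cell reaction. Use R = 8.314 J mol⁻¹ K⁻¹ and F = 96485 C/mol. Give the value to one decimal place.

Cathode: Au⁺/Au; anode: Ca²⁺/Ca. E°cell = (+1.66) − (-2.86) = +4.52 V, with n = 2.
ΔG° = −nFE° = −RT ln K, so ln K = nFE°/(RT) = (2)(96485)(+4.52) / ((8.314)(343)) = 305.861.
log₁₀ K = 305.861 / ln 10 = 132.8.

132.8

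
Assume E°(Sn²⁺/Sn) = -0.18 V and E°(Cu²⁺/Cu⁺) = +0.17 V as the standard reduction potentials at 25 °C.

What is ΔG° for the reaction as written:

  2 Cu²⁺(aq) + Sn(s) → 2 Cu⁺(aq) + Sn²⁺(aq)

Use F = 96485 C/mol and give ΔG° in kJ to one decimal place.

-67.5 kJ

As written, Cu²⁺/Cu⁺ is reduced (cathode) and Sn²⁺/Sn is oxidised (anode), so E°cell = (+0.17) − (-0.18) = +0.35 V.
Balancing electrons gives n = 2.
ΔG° = −nFE° = −(2)(96485)(+0.35) = -67,540 J = -67.5 kJ.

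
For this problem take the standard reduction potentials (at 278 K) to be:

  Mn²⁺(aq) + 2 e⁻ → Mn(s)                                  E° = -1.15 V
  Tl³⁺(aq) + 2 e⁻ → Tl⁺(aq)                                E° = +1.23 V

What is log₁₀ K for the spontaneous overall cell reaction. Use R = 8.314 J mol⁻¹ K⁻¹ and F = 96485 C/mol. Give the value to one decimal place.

Cathode: Tl³⁺/Tl⁺; anode: Mn²⁺/Mn. E°cell = (+1.23) − (-1.15) = +2.38 V, with n = 2.
ΔG° = −nFE° = −RT ln K, so ln K = nFE°/(RT) = (2)(96485)(+2.38) / ((8.314)(278)) = 198.706.
log₁₀ K = 198.706 / ln 10 = 86.3.

86.3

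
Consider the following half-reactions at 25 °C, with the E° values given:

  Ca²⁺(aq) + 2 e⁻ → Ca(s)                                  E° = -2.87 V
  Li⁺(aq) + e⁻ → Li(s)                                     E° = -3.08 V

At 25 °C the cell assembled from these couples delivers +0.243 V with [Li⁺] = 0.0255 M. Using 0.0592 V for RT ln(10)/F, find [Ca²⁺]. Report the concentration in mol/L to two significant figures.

0.0085 M

Ca²⁺/Ca is the cathode, Li⁺/Li the anode: E°cell = +0.21 V, n = 2.
Overall reaction: Ca²⁺(aq) + 2 Li(s) → Ca(s) + 2 Li⁺(aq); Q = [Li⁺]^2/[Ca²⁺]^1.
From E = E° − (0.0592/n) log Q: log Q = (E° − E)·n/0.0592 = (+0.21 − (+0.243))·2/0.0592 = -1.1149.
So 1·log[Ca²⁺] = 2·log(0.0255) − log Q = -3.1869 − (-1.1149) = -2.0720; [Ca²⁺] = 10^(-2.0720) ≈ 0.0085 M.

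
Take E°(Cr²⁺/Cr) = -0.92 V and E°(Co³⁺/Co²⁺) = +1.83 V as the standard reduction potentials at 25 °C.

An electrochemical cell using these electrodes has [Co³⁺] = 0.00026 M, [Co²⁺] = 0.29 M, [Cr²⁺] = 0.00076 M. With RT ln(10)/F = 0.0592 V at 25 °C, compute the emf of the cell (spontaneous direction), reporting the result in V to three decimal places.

Co³⁺/Co²⁺ is the cathode (higher E°), Cr²⁺/Cr the anode: E°cell = +1.83 − (-0.92) = +2.75 V, n = 2.
Overall: 2 Co³⁺(aq) + Cr(s) → 2 Co²⁺(aq) + Cr²⁺(aq)
Q = [Co²⁺]^2·[Cr²⁺] / ([Co³⁺]^2); log Q = 2.976.
E = E° − (0.0592/n) log Q = +2.75 − (0.0592/2)(2.976) = +2.662 V.

+2.662 V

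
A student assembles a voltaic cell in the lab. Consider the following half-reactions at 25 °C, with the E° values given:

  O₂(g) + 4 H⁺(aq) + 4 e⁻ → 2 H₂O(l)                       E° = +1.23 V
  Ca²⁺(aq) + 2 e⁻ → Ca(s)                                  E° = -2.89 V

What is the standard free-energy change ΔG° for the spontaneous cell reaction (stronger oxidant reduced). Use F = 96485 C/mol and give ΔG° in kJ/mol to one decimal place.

O₂/H₂O (E° = +1.23 V) is the cathode; Ca²⁺/Ca (E° = -2.89 V) is the anode, so E°cell = +4.12 V.
Balancing electrons gives n = 4 (lcm of 4 and 2).
ΔG° = −nFE° = −(4)(96485)(+4.12) = -1,590,073 J = -1590.1 kJ/mol.

-1590.1 kJ/mol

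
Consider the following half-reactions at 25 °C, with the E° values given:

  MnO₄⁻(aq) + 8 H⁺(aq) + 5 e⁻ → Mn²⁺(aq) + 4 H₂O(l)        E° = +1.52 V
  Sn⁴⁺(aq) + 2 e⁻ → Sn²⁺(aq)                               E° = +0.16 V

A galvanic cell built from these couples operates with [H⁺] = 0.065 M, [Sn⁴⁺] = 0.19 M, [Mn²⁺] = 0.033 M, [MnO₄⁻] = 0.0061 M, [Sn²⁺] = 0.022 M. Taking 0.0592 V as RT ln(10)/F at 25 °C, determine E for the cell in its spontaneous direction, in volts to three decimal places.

MnO₄⁻/Mn²⁺ is the cathode (higher E°), Sn⁴⁺/Sn²⁺ the anode: E°cell = +1.52 − (+0.16) = +1.36 V, n = 10.
Overall: 2 MnO₄⁻(aq) + 16 H⁺(aq) + 5 Sn²⁺(aq) → 2 Mn²⁺(aq) + 8 H₂O(l) + 5 Sn⁴⁺(aq)
Q = [Mn²⁺]^2·[Sn⁴⁺]^5 / ([MnO₄⁻]^2·[H⁺]^16·[Sn²⁺]^5); log Q = 25.141.
E = E° − (0.0592/n) log Q = +1.36 − (0.0592/10)(25.141) = +1.211 V.

+1.211 V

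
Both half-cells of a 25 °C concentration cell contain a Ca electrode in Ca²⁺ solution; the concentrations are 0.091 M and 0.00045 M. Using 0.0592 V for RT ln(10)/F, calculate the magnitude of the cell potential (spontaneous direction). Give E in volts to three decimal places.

For a concentration cell E°cell = 0. The 0.091 M side is the cathode (reduction is favoured where [Ca²⁺] is higher).
With n = 2, E = −(0.0592/2) log([Ca²⁺]ₐₙ/[Ca²⁺]꜀ₐₜ) = −(0.0592/2) log(0.00045/0.091) = −(0.0592/2)(-2.306) = +0.068 V.

+0.068 V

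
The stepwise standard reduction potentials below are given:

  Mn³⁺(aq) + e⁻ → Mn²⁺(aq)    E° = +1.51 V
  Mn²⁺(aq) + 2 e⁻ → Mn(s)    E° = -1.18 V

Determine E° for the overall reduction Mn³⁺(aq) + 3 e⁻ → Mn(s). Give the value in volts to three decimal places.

Adding the free-energy changes (−nFE°) of the two steps gives −n₃FE°₃ = −n₁FE°₁ − n₂FE°₂.
E°₃ = (1×+1.51 + 2×-1.18) / 3 = (-0.850) / 3 = -0.283 V.

-0.283 V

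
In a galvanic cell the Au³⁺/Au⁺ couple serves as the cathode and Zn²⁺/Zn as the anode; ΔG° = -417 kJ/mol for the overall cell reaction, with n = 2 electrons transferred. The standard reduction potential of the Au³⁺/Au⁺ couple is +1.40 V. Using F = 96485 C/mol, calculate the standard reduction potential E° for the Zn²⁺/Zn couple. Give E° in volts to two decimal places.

E°cell = −ΔG°/(nF) = −(-417×10³)/((2)(96485)) = +2.161 V.
Since Au³⁺/Au⁺ is the cathode and Zn²⁺/Zn the anode, E°cell = E°(Au³⁺/Au⁺) − E°(Zn²⁺/Zn).
So E°(Zn²⁺/Zn) = E°(Au³⁺/Au⁺) − E°cell = (+1.40) − (+2.161) = -0.76 V.

-0.76 V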